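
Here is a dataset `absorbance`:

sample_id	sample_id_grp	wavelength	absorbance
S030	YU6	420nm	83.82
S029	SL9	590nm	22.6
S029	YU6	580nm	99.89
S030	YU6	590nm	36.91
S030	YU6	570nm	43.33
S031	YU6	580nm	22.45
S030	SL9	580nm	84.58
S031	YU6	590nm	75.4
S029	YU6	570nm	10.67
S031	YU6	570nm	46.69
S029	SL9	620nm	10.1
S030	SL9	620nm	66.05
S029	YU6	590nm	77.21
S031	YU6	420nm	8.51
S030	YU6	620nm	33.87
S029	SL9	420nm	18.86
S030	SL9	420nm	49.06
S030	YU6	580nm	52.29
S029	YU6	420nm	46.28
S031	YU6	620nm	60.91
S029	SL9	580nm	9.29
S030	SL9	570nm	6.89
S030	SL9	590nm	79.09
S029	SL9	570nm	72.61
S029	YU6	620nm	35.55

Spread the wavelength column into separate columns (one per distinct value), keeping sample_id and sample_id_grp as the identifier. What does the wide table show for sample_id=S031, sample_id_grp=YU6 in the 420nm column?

8.51

Wide layout: rows indexed by sample_id and sample_id_grp, columns are the 5 distinct wavelength values (420nm, 590nm, 580nm, 570nm, 620nm).
Cell (sample_id=S031, sample_id_grp=YU6, wavelength=420nm) draws from the long row where sample_id=S031, sample_id_grp=YU6 and wavelength=420nm, which has absorbance=8.51.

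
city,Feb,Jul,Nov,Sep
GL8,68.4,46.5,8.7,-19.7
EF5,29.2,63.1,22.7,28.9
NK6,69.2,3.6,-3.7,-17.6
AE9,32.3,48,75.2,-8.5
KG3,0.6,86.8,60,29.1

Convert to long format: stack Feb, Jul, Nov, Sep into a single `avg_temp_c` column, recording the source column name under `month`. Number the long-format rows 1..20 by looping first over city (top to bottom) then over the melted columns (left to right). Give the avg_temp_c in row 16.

20 rows total (5 × 4). Row 16: index ⌊(16-1)/4⌋ = 3 into city → AE9; (16-1) mod 4 = 3 into the melted columns → Sep.
So row 16 is (AE9, Sep, -8.5); avg_temp_c = -8.5.

-8.5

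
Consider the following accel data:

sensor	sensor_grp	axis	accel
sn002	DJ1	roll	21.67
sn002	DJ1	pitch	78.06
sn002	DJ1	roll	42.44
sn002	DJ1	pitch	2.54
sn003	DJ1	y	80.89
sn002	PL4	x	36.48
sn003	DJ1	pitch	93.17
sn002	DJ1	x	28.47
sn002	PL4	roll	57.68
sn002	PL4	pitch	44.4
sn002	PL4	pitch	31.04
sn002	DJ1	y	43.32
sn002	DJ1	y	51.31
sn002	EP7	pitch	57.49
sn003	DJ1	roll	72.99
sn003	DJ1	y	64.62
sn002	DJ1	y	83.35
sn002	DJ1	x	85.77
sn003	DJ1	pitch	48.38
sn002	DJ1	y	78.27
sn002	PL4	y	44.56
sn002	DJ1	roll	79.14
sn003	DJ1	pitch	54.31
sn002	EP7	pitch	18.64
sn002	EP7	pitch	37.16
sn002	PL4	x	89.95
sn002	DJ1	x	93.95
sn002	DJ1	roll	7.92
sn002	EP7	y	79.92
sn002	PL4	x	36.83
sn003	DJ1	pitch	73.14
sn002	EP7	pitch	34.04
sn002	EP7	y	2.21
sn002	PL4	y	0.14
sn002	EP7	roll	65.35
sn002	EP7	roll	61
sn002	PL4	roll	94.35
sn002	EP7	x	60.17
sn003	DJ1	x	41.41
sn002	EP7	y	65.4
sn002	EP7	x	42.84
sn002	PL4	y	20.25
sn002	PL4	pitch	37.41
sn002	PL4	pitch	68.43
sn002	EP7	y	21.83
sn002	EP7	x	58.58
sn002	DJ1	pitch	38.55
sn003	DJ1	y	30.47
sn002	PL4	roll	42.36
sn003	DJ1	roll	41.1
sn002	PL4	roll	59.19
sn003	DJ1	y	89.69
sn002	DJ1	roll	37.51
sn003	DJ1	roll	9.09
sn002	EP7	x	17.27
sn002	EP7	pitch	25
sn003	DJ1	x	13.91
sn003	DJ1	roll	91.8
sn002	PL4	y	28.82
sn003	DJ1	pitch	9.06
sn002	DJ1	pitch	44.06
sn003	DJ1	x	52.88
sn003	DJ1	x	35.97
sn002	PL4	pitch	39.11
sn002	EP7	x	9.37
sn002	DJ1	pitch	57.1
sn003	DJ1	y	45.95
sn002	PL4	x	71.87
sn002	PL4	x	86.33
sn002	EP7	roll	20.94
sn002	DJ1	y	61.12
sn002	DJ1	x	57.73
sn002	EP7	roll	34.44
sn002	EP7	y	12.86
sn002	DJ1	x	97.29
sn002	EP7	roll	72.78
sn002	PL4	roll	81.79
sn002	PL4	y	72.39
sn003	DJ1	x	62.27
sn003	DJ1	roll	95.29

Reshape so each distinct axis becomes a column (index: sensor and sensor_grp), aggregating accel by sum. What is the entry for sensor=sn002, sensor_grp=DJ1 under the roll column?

188.68

Rows with sensor=sn002, sensor_grp=DJ1 and axis=roll: accel values are 21.67, 42.44, 79.14, 7.92, 37.51.
21.67 + 42.44 + 79.14 + 7.92 + 37.51 = 188.68.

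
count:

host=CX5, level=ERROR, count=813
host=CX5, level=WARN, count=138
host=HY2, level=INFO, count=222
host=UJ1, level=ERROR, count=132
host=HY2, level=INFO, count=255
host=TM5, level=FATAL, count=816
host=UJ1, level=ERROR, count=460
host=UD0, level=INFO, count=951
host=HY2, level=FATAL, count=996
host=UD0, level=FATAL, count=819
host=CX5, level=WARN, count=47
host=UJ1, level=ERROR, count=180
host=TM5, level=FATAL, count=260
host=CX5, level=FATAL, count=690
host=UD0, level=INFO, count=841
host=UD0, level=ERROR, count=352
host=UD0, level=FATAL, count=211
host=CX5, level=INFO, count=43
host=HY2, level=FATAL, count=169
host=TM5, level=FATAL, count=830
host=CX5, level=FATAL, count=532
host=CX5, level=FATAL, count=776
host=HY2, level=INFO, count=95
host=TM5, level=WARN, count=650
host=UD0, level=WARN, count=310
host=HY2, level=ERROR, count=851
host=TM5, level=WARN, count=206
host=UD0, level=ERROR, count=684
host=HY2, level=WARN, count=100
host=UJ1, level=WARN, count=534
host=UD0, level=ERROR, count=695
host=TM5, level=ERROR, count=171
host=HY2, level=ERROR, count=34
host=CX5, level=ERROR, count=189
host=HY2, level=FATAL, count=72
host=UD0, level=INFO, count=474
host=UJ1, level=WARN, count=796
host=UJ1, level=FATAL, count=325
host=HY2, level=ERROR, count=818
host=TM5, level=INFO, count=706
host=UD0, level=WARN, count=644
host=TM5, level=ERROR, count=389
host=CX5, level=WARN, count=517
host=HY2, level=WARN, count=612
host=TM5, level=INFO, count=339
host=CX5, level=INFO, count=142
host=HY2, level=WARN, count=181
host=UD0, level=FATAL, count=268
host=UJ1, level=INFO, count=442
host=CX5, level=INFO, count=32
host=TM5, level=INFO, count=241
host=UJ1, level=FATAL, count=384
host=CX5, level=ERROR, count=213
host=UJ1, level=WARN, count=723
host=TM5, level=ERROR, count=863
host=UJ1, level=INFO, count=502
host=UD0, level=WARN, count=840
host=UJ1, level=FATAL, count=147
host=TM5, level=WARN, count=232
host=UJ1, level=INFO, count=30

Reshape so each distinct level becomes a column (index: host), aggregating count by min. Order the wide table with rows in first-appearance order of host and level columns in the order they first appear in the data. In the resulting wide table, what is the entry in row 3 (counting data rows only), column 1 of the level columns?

132

With rows in first-appearance order of host, row 3 is host=UJ1. level columns in first-appearance order: ERROR, WARN, INFO, FATAL; column 1 is ERROR.
Long rows with host=UJ1, level=ERROR: min(132, 460, 180) = 132.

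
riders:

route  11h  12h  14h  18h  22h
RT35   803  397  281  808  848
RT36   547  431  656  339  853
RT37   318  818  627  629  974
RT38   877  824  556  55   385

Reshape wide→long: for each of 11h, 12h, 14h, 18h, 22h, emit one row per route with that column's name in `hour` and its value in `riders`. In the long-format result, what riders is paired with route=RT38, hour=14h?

Unpivoting turns each (route, wide-column) pair into one long row.
The wide cell at row RT38, column 14h holds 556, so the long row (RT38, 14h) has riders=556.

556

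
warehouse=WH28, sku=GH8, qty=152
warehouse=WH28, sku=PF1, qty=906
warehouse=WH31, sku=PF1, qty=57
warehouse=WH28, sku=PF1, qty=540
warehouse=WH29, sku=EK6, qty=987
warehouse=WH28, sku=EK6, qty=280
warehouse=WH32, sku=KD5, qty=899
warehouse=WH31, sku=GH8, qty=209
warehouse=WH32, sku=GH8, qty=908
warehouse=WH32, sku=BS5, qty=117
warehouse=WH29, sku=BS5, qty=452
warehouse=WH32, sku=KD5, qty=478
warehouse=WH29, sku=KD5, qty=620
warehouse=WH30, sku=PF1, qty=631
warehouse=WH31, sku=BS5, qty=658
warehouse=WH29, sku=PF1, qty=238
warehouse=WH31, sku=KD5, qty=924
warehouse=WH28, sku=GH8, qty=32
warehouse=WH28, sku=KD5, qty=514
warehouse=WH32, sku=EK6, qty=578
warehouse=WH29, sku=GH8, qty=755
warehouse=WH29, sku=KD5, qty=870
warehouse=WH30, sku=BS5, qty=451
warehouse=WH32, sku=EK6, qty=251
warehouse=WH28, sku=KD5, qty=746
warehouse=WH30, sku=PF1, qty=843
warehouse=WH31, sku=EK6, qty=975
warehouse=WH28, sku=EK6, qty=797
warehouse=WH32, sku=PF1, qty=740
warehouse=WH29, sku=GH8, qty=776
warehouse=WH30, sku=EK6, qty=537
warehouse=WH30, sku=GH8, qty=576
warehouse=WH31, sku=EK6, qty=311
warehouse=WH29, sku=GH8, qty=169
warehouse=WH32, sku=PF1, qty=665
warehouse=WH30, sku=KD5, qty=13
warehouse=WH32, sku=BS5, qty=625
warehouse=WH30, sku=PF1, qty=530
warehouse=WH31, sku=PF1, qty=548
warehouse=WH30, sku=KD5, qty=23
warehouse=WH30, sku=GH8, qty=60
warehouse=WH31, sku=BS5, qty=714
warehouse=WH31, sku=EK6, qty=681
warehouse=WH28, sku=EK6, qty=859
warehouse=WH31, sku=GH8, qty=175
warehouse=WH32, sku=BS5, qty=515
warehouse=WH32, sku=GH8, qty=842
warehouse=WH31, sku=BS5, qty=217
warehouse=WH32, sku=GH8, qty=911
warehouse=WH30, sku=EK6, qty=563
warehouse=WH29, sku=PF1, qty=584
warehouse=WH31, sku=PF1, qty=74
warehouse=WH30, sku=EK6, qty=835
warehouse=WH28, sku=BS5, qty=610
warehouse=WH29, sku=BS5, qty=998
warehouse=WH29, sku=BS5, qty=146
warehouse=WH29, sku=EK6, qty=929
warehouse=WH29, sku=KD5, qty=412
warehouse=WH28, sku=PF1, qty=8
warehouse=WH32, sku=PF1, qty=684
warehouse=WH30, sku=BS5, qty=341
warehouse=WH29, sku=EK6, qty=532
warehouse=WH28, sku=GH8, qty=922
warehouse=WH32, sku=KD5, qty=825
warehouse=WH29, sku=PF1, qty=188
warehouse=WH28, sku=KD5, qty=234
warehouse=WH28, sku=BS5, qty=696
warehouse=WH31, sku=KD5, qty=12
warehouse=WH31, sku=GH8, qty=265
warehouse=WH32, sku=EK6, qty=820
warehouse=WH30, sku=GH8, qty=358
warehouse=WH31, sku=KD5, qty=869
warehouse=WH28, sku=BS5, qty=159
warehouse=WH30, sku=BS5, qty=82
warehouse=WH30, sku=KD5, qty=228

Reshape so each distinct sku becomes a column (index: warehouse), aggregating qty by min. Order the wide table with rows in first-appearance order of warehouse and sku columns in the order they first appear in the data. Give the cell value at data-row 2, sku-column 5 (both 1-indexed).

With rows in first-appearance order of warehouse, row 2 is warehouse=WH31. sku columns in first-appearance order: GH8, PF1, EK6, KD5, BS5; column 5 is BS5.
Long rows with warehouse=WH31, sku=BS5: min(658, 714, 217) = 217.

217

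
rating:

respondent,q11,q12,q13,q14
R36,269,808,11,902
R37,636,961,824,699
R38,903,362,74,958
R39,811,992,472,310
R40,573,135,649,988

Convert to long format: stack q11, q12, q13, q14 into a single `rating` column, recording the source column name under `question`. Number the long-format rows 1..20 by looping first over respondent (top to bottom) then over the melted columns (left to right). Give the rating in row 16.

310

20 rows total (5 × 4). Row 16: index ⌊(16-1)/4⌋ = 3 into respondent → R39; (16-1) mod 4 = 3 into the melted columns → q14.
So row 16 is (R39, q14, 310); rating = 310.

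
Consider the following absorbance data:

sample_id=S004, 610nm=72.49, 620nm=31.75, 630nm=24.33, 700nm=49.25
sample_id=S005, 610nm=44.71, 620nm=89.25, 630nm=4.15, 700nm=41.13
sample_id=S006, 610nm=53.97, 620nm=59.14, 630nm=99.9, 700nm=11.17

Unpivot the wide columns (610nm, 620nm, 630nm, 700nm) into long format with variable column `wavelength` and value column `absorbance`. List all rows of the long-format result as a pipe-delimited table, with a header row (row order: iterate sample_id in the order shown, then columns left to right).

Each (sample_id, column) pair becomes one row: 3 × 4 = 12 rows.
For example, (S004, 610nm) → absorbance=72.49.

| sample_id | wavelength | absorbance |
| S004 | 610nm | 72.49 |
| S004 | 620nm | 31.75 |
| S004 | 630nm | 24.33 |
| S004 | 700nm | 49.25 |
| S005 | 610nm | 44.71 |
| S005 | 620nm | 89.25 |
| S005 | 630nm | 4.15 |
| S005 | 700nm | 41.13 |
| S006 | 610nm | 53.97 |
| S006 | 620nm | 59.14 |
| S006 | 630nm | 99.9 |
| S006 | 700nm | 11.17 |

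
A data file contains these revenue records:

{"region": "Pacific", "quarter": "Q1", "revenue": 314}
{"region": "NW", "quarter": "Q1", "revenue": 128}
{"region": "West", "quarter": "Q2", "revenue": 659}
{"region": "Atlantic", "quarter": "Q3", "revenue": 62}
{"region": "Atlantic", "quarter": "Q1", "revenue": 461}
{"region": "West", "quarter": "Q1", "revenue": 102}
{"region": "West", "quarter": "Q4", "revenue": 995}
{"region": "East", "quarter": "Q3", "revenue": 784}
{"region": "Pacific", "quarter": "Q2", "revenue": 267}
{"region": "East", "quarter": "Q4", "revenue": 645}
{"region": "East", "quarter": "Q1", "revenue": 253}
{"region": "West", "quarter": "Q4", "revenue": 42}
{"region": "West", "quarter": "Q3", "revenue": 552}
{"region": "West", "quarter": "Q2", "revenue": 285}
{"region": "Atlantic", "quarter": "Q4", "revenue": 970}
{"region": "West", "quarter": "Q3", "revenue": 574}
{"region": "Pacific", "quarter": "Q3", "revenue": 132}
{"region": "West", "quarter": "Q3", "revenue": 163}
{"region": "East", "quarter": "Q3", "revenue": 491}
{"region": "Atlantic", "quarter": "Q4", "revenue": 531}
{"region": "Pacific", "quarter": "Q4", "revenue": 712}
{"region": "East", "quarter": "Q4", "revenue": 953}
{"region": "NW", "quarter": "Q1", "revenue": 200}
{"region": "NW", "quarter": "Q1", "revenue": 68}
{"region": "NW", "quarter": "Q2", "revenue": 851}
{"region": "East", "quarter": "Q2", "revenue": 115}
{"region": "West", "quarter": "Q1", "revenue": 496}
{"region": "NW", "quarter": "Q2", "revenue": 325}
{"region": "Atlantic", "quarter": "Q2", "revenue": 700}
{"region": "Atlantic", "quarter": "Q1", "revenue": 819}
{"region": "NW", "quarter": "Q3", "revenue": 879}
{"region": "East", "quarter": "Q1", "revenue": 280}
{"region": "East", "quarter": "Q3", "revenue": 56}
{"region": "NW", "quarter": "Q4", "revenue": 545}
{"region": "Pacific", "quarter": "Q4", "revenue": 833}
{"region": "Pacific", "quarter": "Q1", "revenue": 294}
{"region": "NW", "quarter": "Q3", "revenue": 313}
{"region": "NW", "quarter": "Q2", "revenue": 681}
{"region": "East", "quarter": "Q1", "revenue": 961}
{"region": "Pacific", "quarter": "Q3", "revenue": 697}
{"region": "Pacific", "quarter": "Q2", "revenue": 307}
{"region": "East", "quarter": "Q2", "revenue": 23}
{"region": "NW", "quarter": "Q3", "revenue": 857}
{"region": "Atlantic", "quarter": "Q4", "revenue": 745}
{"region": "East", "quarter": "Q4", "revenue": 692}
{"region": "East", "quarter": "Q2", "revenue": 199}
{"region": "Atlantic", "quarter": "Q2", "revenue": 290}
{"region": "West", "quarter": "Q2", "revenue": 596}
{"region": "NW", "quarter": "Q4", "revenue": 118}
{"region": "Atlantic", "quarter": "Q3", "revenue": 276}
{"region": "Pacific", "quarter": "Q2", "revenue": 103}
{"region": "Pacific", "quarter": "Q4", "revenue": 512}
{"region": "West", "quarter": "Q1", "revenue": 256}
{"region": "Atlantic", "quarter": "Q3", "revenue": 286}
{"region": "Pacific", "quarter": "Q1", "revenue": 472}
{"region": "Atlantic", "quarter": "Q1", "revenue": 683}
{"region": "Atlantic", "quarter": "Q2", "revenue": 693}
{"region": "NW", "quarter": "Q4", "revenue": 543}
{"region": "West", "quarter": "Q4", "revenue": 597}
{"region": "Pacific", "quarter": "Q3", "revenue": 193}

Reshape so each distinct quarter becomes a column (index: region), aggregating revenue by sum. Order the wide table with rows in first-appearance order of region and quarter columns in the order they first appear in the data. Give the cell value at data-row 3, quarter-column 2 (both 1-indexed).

With rows in first-appearance order of region, row 3 is region=West. quarter columns in first-appearance order: Q1, Q2, Q3, Q4; column 2 is Q2.
Long rows with region=West, quarter=Q2: 659 + 285 + 596 = 1540.

1540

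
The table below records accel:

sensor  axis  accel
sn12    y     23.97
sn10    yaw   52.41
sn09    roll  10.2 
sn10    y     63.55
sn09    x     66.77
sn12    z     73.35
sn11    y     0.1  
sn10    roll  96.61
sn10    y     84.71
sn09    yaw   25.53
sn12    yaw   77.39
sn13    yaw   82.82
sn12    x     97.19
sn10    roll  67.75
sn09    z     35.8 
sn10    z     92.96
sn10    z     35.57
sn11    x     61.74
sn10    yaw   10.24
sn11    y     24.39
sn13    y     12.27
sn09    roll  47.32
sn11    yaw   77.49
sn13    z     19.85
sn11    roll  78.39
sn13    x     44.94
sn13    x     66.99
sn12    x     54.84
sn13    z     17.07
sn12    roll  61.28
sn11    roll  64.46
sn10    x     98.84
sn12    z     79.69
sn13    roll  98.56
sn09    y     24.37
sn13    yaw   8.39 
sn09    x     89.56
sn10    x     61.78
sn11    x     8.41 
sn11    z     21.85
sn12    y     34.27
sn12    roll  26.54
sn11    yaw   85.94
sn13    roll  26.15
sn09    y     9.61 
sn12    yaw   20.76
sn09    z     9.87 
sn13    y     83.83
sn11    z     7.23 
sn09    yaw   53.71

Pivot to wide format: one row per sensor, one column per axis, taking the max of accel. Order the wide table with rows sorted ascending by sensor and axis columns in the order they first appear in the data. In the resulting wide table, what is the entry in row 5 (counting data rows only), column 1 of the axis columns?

83.83

With rows sorted ascending by sensor, row 5 is sensor=sn13. axis columns in first-appearance order: y, yaw, roll, x, z; column 1 is y.
Long rows with sensor=sn13, axis=y: max(12.27, 83.83) = 83.83.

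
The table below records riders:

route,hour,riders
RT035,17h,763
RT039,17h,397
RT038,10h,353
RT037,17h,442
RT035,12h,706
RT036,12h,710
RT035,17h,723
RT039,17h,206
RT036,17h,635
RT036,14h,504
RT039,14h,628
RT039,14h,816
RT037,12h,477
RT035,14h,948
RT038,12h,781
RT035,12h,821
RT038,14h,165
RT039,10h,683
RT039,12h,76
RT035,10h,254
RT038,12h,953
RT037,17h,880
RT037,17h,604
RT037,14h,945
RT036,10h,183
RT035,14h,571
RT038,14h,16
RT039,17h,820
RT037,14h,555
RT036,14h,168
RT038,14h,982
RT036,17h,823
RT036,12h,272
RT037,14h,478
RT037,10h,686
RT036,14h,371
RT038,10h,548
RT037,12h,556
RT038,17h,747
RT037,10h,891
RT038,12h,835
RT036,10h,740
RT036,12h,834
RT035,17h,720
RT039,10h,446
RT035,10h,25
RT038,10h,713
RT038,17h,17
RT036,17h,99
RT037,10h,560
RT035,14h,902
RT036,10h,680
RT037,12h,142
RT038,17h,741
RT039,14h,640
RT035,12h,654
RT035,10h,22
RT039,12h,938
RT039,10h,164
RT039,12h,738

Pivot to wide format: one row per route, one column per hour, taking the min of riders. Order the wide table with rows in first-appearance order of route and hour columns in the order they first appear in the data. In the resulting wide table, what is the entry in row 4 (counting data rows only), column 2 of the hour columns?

With rows in first-appearance order of route, row 4 is route=RT037. hour columns in first-appearance order: 17h, 10h, 12h, 14h; column 2 is 10h.
Long rows with route=RT037, hour=10h: min(686, 891, 560) = 560.

560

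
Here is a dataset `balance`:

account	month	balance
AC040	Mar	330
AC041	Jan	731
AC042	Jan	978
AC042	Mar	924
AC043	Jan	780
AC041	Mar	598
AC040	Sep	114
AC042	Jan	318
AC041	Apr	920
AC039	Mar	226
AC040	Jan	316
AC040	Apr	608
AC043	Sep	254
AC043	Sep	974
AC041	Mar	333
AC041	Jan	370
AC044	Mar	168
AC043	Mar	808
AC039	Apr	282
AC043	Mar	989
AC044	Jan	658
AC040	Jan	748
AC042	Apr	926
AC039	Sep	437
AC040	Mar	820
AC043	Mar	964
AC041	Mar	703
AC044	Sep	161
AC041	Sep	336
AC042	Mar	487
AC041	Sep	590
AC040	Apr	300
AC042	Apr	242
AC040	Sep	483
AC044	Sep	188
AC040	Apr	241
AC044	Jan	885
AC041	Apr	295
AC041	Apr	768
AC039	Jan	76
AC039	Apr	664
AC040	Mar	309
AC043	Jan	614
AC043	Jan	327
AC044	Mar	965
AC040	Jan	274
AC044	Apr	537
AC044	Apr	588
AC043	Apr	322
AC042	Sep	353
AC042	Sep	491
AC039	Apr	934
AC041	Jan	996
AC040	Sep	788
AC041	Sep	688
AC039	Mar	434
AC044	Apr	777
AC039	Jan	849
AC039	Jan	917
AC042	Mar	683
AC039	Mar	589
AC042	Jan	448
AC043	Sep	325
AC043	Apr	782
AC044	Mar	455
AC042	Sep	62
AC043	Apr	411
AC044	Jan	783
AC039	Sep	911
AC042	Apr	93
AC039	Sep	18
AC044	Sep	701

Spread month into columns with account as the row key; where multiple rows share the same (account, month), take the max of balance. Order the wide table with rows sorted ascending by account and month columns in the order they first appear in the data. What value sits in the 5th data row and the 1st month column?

989

With rows sorted ascending by account, row 5 is account=AC043. month columns in first-appearance order: Mar, Jan, Sep, Apr; column 1 is Mar.
Long rows with account=AC043, month=Mar: max(808, 989, 964) = 989.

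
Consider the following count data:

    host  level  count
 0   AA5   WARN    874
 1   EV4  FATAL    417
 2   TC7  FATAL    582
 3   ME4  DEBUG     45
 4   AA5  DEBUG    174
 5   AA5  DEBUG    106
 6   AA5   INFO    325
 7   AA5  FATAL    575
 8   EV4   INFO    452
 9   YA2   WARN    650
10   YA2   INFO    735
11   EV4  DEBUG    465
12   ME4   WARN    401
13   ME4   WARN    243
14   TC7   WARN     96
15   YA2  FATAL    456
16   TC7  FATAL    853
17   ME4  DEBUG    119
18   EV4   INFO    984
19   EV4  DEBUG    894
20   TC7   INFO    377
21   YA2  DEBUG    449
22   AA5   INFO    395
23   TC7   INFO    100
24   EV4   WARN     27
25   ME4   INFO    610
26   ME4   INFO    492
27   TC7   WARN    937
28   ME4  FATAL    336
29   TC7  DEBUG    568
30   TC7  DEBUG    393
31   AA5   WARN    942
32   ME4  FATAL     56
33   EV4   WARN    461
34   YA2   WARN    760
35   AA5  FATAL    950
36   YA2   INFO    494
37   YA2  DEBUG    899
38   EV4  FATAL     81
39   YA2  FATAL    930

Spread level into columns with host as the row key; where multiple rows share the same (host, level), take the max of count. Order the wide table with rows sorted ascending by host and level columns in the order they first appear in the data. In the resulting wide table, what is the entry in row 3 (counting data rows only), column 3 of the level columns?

119

With rows sorted ascending by host, row 3 is host=ME4. level columns in first-appearance order: WARN, FATAL, DEBUG, INFO; column 3 is DEBUG.
Long rows with host=ME4, level=DEBUG: max(45, 119) = 119.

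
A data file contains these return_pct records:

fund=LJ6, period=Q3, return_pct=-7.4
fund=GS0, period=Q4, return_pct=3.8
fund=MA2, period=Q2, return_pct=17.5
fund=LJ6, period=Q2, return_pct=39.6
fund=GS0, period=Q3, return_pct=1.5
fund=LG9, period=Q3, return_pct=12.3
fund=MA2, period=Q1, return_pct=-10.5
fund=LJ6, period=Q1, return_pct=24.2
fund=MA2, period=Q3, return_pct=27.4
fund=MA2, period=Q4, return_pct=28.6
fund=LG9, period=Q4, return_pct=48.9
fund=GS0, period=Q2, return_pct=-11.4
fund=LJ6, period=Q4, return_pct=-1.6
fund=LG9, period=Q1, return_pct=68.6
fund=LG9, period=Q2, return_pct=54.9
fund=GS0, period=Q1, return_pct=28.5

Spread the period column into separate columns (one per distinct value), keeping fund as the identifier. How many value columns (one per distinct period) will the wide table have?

4

4 distinct period values: Q1, Q2, Q3, Q4.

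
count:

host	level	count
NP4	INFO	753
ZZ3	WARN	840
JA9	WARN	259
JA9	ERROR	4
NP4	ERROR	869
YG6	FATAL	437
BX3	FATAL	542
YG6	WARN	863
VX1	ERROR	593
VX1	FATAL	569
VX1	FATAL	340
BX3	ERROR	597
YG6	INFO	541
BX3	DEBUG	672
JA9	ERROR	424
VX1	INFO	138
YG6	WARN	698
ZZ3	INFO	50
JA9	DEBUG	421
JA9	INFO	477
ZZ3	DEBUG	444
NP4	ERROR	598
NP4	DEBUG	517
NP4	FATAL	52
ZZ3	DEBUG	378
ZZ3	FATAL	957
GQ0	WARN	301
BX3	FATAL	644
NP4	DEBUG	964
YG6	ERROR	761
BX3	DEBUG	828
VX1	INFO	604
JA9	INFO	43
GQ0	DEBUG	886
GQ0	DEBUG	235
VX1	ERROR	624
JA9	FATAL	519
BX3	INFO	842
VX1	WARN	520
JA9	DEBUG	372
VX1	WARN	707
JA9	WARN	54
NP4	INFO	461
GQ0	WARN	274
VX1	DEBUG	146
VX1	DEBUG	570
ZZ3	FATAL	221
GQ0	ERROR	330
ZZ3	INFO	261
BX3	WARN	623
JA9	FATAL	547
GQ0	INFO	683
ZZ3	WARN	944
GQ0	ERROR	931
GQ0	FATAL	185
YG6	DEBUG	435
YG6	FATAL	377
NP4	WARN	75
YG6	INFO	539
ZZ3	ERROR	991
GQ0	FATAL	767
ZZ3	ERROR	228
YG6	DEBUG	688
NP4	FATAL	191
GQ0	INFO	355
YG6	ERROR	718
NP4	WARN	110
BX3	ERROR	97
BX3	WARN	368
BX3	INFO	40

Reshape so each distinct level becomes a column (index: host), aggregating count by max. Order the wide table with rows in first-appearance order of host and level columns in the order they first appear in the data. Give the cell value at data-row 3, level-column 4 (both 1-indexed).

547

With rows in first-appearance order of host, row 3 is host=JA9. level columns in first-appearance order: INFO, WARN, ERROR, FATAL, DEBUG; column 4 is FATAL.
Long rows with host=JA9, level=FATAL: max(519, 547) = 547.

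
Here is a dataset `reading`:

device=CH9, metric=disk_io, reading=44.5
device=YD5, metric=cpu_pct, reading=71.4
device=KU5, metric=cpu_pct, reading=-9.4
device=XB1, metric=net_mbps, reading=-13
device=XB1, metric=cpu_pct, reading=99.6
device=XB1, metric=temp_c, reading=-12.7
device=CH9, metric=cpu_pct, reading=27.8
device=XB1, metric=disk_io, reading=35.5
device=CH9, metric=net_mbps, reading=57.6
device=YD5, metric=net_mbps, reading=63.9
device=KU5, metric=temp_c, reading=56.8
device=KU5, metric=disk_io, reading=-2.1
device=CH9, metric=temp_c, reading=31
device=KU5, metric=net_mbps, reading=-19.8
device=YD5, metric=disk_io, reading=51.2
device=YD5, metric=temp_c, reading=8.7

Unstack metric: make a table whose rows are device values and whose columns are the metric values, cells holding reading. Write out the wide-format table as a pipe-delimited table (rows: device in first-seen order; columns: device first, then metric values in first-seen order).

| device | disk_io | cpu_pct | net_mbps | temp_c |
| CH9 | 44.5 | 27.8 | 57.6 | 31 |
| YD5 | 51.2 | 71.4 | 63.9 | 8.7 |
| KU5 | -2.1 | -9.4 | -19.8 | 56.8 |
| XB1 | 35.5 | 99.6 | -13 | -12.7 |

Columns: device plus the 4 distinct metric values (disk_io, cpu_pct, net_mbps, temp_c).
For example, row CH9 column disk_io takes reading=44.5 from the long row (CH9, disk_io).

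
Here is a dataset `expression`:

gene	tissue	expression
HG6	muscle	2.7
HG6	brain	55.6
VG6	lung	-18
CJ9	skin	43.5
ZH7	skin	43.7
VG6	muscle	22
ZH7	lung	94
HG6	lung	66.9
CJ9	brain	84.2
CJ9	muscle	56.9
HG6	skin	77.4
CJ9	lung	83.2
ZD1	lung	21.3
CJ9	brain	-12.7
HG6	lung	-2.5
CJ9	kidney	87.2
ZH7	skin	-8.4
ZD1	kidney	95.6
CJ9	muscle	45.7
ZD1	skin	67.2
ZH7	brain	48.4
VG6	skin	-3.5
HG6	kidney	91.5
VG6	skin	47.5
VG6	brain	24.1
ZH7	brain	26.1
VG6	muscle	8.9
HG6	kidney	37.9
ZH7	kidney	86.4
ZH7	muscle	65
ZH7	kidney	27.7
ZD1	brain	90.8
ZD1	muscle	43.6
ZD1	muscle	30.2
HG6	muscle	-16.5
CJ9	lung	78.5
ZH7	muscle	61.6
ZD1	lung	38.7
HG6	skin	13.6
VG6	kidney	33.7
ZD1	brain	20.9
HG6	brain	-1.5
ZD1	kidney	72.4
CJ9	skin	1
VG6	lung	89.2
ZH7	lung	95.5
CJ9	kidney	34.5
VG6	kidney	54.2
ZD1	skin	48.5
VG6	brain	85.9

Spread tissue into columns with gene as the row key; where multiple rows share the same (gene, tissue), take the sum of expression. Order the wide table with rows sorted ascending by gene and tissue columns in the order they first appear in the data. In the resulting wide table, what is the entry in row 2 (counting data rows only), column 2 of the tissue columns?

With rows sorted ascending by gene, row 2 is gene=HG6. tissue columns in first-appearance order: muscle, brain, lung, skin, kidney; column 2 is brain.
Long rows with gene=HG6, tissue=brain: 55.6 + -1.5 = 54.1.

54.1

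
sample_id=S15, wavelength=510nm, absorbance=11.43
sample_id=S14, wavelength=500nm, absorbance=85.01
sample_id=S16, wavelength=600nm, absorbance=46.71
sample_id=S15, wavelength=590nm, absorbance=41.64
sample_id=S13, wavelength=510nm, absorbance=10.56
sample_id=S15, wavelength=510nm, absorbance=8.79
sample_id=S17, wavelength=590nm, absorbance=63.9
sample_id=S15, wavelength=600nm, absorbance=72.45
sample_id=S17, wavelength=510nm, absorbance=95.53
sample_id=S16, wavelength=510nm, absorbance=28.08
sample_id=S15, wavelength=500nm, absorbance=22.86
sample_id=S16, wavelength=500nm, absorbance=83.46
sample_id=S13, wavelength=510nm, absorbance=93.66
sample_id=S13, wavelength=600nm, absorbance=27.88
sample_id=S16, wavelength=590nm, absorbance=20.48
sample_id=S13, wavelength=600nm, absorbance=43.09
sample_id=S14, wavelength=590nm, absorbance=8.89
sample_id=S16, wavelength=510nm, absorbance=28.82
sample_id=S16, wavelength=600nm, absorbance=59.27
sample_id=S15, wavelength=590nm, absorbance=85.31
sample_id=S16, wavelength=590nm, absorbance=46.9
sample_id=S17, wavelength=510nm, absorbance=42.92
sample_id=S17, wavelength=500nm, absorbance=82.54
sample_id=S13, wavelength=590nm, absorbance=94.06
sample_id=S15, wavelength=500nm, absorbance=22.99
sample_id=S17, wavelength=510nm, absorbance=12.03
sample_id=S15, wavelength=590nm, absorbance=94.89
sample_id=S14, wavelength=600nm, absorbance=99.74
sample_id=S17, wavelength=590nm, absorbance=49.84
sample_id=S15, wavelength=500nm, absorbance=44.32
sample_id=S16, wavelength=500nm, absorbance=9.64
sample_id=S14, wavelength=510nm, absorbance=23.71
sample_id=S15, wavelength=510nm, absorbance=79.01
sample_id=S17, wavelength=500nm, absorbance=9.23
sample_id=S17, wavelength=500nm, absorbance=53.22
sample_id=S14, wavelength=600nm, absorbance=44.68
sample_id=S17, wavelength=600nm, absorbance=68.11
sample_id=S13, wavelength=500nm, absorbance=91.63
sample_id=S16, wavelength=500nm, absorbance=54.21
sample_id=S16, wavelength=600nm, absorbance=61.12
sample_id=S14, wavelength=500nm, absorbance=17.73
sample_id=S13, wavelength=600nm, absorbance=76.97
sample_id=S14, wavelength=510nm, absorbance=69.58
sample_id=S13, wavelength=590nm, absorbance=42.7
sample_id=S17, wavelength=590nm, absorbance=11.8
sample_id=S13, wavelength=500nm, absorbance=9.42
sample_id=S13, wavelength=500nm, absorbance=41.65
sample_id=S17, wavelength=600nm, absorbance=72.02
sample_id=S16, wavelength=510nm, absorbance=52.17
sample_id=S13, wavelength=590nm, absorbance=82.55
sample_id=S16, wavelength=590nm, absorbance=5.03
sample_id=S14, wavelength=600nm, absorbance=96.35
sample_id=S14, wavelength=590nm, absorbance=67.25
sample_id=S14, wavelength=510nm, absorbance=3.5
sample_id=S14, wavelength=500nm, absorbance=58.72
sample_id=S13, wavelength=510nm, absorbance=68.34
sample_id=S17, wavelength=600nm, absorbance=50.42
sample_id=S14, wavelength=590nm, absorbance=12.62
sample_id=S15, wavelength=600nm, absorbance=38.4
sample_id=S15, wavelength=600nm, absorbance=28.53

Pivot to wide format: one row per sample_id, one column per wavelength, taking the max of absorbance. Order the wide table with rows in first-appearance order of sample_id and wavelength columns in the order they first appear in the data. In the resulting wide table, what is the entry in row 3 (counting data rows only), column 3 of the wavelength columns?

61.12

With rows in first-appearance order of sample_id, row 3 is sample_id=S16. wavelength columns in first-appearance order: 510nm, 500nm, 600nm, 590nm; column 3 is 600nm.
Long rows with sample_id=S16, wavelength=600nm: max(46.71, 59.27, 61.12) = 61.12.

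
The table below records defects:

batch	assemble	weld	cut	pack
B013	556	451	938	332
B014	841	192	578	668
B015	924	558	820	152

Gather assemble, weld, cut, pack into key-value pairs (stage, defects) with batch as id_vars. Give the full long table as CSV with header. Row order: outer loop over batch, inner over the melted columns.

batch,stage,defects
B013,assemble,556
B013,weld,451
B013,cut,938
B013,pack,332
B014,assemble,841
B014,weld,192
B014,cut,578
B014,pack,668
B015,assemble,924
B015,weld,558
B015,cut,820
B015,pack,152

Each (batch, column) pair becomes one row: 3 × 4 = 12 rows.
For example, (B013, assemble) → defects=556.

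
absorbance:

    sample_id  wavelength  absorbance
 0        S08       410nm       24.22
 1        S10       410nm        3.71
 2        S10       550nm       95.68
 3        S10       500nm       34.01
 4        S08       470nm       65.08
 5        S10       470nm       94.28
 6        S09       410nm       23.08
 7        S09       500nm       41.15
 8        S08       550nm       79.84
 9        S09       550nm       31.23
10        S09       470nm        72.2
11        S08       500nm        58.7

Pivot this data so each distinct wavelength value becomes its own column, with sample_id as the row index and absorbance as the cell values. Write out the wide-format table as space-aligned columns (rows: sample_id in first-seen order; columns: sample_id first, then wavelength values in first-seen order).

sample_id  410nm  550nm  500nm  470nm
S08        24.22  79.84  58.7   65.08
S10        3.71   95.68  34.01  94.28
S09        23.08  31.23  41.15  72.2 

Columns: sample_id plus the 4 distinct wavelength values (410nm, 550nm, 500nm, 470nm).
For example, row S08 column 410nm takes absorbance=24.22 from the long row (S08, 410nm).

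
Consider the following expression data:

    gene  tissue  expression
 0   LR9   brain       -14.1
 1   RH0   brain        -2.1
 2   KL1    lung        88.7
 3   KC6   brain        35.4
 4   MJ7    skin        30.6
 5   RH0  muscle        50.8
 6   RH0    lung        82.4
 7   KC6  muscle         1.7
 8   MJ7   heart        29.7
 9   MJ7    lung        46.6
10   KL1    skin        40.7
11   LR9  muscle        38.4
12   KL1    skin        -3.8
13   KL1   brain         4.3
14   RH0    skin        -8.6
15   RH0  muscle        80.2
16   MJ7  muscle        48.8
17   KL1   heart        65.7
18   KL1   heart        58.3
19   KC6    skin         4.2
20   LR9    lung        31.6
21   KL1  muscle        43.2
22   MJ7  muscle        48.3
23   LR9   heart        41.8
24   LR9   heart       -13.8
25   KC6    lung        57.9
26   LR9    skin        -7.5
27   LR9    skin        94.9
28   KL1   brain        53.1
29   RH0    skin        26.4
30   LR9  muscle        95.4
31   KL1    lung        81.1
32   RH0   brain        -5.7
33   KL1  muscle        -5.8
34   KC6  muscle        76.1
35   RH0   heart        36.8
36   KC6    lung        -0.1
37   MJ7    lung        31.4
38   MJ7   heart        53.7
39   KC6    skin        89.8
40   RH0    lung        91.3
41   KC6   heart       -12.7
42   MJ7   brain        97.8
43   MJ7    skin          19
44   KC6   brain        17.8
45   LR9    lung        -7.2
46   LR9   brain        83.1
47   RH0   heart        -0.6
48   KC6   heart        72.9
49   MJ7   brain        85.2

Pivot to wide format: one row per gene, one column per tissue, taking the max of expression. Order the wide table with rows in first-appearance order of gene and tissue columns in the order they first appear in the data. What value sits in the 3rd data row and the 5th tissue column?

65.7

With rows in first-appearance order of gene, row 3 is gene=KL1. tissue columns in first-appearance order: brain, lung, skin, muscle, heart; column 5 is heart.
Long rows with gene=KL1, tissue=heart: max(65.7, 58.3) = 65.7.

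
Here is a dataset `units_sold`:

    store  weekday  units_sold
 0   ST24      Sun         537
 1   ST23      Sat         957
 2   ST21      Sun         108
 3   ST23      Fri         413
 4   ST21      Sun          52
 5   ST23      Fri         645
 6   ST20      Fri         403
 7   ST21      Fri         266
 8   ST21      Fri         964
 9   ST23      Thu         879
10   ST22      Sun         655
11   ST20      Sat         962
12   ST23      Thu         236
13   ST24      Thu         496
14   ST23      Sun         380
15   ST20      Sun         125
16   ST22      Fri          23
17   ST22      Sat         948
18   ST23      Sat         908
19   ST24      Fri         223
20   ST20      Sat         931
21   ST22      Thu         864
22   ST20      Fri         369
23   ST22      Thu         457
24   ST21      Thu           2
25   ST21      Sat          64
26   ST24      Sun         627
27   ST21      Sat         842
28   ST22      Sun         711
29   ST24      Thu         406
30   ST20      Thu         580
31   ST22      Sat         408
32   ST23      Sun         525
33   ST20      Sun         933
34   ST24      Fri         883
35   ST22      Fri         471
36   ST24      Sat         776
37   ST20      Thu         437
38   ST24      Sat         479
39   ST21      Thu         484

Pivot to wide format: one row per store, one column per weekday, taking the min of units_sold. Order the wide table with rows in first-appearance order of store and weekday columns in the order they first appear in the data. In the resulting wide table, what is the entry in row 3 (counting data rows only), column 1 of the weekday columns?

With rows in first-appearance order of store, row 3 is store=ST21. weekday columns in first-appearance order: Sun, Sat, Fri, Thu; column 1 is Sun.
Long rows with store=ST21, weekday=Sun: min(108, 52) = 52.

52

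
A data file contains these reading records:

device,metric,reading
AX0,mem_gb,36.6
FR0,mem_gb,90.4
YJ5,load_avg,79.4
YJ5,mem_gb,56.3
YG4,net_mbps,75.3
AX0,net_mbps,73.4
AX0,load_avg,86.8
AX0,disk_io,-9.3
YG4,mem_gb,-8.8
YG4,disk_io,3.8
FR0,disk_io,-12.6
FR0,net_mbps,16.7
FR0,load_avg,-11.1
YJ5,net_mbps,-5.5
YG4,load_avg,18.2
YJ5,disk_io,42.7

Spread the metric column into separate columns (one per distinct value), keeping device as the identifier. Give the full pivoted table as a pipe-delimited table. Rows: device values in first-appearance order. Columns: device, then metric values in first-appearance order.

Columns: device plus the 4 distinct metric values (mem_gb, load_avg, net_mbps, disk_io).
For example, row AX0 column mem_gb takes reading=36.6 from the long row (AX0, mem_gb).

| device | mem_gb | load_avg | net_mbps | disk_io |
| AX0 | 36.6 | 86.8 | 73.4 | -9.3 |
| FR0 | 90.4 | -11.1 | 16.7 | -12.6 |
| YJ5 | 56.3 | 79.4 | -5.5 | 42.7 |
| YG4 | -8.8 | 18.2 | 75.3 | 3.8 |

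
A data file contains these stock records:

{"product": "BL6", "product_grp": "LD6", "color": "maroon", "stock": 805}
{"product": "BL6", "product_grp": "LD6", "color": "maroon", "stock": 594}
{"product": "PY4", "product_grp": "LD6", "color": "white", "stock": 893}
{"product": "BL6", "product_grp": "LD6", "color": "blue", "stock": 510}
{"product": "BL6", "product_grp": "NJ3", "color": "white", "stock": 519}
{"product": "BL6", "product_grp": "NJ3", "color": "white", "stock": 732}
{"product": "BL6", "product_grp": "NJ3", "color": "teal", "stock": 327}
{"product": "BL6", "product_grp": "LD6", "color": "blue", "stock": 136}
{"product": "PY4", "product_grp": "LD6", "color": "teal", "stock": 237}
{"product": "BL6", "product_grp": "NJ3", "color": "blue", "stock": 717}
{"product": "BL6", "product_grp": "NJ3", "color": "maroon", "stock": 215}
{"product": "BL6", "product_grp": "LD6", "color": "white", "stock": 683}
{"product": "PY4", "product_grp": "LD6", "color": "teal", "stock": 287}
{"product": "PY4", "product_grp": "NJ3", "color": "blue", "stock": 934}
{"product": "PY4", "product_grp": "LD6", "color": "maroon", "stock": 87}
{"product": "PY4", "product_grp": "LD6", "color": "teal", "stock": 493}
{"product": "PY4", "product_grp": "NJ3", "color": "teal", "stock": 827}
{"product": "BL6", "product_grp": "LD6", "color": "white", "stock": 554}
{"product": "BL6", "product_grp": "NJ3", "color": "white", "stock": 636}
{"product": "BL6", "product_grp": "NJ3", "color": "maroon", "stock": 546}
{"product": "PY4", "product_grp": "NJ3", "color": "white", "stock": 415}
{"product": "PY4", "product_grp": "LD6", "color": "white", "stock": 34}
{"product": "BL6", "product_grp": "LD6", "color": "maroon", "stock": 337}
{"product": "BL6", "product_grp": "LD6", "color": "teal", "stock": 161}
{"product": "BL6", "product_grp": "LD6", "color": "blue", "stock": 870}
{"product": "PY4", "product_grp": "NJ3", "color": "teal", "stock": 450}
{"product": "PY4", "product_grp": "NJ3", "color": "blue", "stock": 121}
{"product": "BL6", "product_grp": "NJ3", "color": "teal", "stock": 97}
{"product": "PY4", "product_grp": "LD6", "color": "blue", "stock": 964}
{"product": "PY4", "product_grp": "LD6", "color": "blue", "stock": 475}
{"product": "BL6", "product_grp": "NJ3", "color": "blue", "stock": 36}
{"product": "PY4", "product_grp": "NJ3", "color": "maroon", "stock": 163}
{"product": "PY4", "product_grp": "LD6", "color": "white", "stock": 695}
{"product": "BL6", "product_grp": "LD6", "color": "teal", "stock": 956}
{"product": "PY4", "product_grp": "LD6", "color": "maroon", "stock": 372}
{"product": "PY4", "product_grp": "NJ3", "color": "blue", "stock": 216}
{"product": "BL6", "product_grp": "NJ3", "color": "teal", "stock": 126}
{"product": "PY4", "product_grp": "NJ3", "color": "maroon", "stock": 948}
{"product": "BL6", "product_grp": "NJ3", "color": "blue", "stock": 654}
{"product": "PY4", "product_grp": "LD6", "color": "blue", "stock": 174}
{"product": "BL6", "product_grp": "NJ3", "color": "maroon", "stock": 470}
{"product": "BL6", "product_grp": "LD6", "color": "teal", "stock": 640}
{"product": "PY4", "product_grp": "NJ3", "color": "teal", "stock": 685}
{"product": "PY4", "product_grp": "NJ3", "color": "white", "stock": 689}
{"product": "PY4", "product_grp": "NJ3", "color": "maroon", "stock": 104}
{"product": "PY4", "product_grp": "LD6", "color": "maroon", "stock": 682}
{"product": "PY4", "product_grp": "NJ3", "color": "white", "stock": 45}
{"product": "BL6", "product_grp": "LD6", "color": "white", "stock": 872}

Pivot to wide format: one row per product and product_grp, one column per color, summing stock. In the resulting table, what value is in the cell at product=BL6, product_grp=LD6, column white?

2109

Rows with product=BL6, product_grp=LD6 and color=white: stock values are 683, 554, 872.
683 + 554 + 872 = 2109.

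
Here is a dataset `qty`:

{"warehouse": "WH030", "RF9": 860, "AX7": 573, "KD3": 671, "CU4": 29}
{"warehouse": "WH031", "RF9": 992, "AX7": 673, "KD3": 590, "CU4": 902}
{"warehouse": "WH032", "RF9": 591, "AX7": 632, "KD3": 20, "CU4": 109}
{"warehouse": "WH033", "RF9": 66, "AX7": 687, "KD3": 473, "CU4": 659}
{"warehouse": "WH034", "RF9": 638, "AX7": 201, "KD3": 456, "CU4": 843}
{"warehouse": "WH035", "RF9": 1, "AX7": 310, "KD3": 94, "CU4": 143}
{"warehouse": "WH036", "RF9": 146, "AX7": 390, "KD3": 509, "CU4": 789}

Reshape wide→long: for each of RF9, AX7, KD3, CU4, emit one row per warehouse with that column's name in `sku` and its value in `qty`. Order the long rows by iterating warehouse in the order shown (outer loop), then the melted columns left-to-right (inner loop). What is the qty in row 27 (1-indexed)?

28 rows total (7 × 4). Row 27: index ⌊(27-1)/4⌋ = 6 into warehouse → WH036; (27-1) mod 4 = 2 into the melted columns → KD3.
So row 27 is (WH036, KD3, 509); qty = 509.

509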